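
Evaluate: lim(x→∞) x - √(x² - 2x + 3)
This is an ∞-∞ indeterminate form.

Combine fractions or rationalize to convert ∞-∞ to 0/0 form:
  lim(x→∞) x - √(x² - 2x + 3) = 1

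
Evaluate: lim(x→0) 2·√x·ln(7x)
This is a 0·∞ indeterminate form.

Rewrite 0·∞ as a quotient (0/0 or ∞/∞ form), then apply L'Hôpital's rule:
  lim(x→0) 2·√x·ln(7x) = 0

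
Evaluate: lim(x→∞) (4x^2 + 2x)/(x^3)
This is an ∞/∞ indeterminate form.

Apply L'Hôpital's rule: differentiate numerator and denominator separately.
  f(x) = 4·x^2 + 2·x   ⇒   f'(x) = 8·x + 2
  g(x) = x^3   ⇒   g'(x) = 3·x^2
  lim(x→∞) f'(x)/g'(x) = lim(x→∞) (8·x + 2)/(3·x^2)
  = 0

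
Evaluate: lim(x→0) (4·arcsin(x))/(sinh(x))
This is a 0/0 indeterminate form.

Apply L'Hôpital's rule: differentiate numerator and denominator separately.
  f(x) = 4·asin(x)   ⇒   f'(x) = 4/sqrt(1 - x^2)
  g(x) = sinh(x)   ⇒   g'(x) = cosh(x)
  lim(x→0) f'(x)/g'(x) = lim(x→0) (4/sqrt(1 - x^2))/(cosh(x))
  = 4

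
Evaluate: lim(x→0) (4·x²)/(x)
This is a 0/0 indeterminate form.

Apply L'Hôpital's rule: differentiate numerator and denominator separately.
  f(x) = 4·x^2   ⇒   f'(x) = 8·x
  g(x) = x   ⇒   g'(x) = 1
  lim(x→0) f'(x)/g'(x) = lim(x→0) (8·x)/(1)
  = 0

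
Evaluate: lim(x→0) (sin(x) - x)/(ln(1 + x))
This is a 0/0 indeterminate form.

Apply L'Hôpital's rule: differentiate numerator and denominator separately.
  f(x) = -x + sin(x)   ⇒   f'(x) = cos(x) - 1
  g(x) = ln(x + 1)   ⇒   g'(x) = 1/(x + 1)
  lim(x→0) f'(x)/g'(x) = lim(x→0) (cos(x) - 1)/(1/(x + 1))
  = 0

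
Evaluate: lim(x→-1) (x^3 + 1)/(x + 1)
This is a standard limit.

Factor or rationalize the expression:
  lim(x→-1) (x^3 + 1)/(x + 1) = 3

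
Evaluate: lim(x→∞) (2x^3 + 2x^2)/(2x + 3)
This is an ∞/∞ indeterminate form.

Apply L'Hôpital's rule: differentiate numerator and denominator separately.
  f(x) = 2·x^3 + 2·x^2   ⇒   f'(x) = 6·x^2 + 4·x
  g(x) = 2·x + 3   ⇒   g'(x) = 2
  lim(x→∞) f'(x)/g'(x) = lim(x→∞) (6·x^2 + 4·x)/(2)
  = ∞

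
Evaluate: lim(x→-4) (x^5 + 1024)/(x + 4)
This is a standard limit.

Factor or rationalize the expression:
  lim(x→-4) (x^5 + 1024)/(x + 4) = 1280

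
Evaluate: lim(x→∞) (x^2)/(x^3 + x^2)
This is an ∞/∞ indeterminate form.

Apply L'Hôpital's rule: differentiate numerator and denominator separately.
  f(x) = x^2   ⇒   f'(x) = 2·x
  g(x) = x^3 + x^2   ⇒   g'(x) = 3·x^2 + 2·x
  lim(x→∞) f'(x)/g'(x) = lim(x→∞) (2·x)/(3·x^2 + 2·x)
  = 0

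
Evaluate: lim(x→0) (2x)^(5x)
This is an exponential indeterminate form.

For exponential indeterminate forms, take the natural log:
  Let L = lim(x→0) (2x)^(5x)
  Then ln(L) = lim(x→0) [exponent × ln(base)]
  Evaluate using L'Hôpital or standard limits, then exponentiate.
  L = 1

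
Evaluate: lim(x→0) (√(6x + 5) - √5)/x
This is a standard limit.

Factor or rationalize the expression:
  lim(x→0) (√(6x + 5) - √5)/x = 3·sqrt(5)/5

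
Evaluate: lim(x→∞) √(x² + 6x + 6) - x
This is an ∞-∞ indeterminate form.

Combine fractions or rationalize to convert ∞-∞ to 0/0 form:
  lim(x→∞) √(x² + 6x + 6) - x = 3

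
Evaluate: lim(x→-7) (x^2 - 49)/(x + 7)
This is a standard limit.

Factor or rationalize the expression:
  lim(x→-7) (x^2 - 49)/(x + 7) = -14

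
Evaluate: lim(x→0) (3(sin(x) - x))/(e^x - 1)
This is a 0/0 indeterminate form.

Apply L'Hôpital's rule: differentiate numerator and denominator separately.
  f(x) = -3·x + 3·sin(x)   ⇒   f'(x) = 3·cos(x) - 3
  g(x) = e^(x) - 1   ⇒   g'(x) = e^(x)
  lim(x→0) f'(x)/g'(x) = lim(x→0) (3·cos(x) - 3)/(e^(x))
  = 0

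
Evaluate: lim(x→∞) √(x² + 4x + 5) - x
This is an ∞-∞ indeterminate form.

Combine fractions or rationalize to convert ∞-∞ to 0/0 form:
  lim(x→∞) √(x² + 4x + 5) - x = 2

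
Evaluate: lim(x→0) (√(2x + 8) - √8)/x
This is a standard limit.

Factor or rationalize the expression:
  lim(x→0) (√(2x + 8) - √8)/x = sqrt(2)/4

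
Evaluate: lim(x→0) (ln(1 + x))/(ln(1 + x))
This is a 0/0 indeterminate form.

Apply L'Hôpital's rule: differentiate numerator and denominator separately.
  f(x) = ln(x + 1)   ⇒   f'(x) = 1/(x + 1)
  g(x) = ln(x + 1)   ⇒   g'(x) = 1/(x + 1)
  lim(x→0) f'(x)/g'(x) = lim(x→0) (1/(x + 1))/(1/(x + 1))
  = 1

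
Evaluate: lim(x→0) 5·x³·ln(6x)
This is a 0·∞ indeterminate form.

Rewrite 0·∞ as a quotient (0/0 or ∞/∞ form), then apply L'Hôpital's rule:
  lim(x→0) 5·x³·ln(6x) = 0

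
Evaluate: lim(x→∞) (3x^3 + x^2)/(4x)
This is an ∞/∞ indeterminate form.

Apply L'Hôpital's rule: differentiate numerator and denominator separately.
  f(x) = 3·x^3 + x^2   ⇒   f'(x) = 9·x^2 + 2·x
  g(x) = 4·x   ⇒   g'(x) = 4
  lim(x→∞) f'(x)/g'(x) = lim(x→∞) (9·x^2 + 2·x)/(4)
  = ∞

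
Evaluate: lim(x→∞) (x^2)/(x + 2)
This is an ∞/∞ indeterminate form.

Apply L'Hôpital's rule: differentiate numerator and denominator separately.
  f(x) = x^2   ⇒   f'(x) = 2·x
  g(x) = x + 2   ⇒   g'(x) = 1
  lim(x→∞) f'(x)/g'(x) = lim(x→∞) (2·x)/(1)
  = ∞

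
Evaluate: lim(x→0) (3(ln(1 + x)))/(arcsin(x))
This is a 0/0 indeterminate form.

Apply L'Hôpital's rule: differentiate numerator and denominator separately.
  f(x) = 3·ln(x + 1)   ⇒   f'(x) = 3/(x + 1)
  g(x) = asin(x)   ⇒   g'(x) = 1/sqrt(1 - x^2)
  lim(x→0) f'(x)/g'(x) = lim(x→0) (3/(x + 1))/(1/sqrt(1 - x^2))
  = 3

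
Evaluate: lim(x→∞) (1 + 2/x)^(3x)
This is an exponential indeterminate form.

For exponential indeterminate forms, take the natural log:
  Let L = lim(x→∞) (1 + 2/x)^(3x)
  Then ln(L) = lim(x→∞) [exponent × ln(base)]
  Evaluate using L'Hôpital or standard limits, then exponentiate.
  L = e^(6)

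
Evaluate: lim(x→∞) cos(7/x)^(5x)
This is an exponential indeterminate form.

For exponential indeterminate forms, take the natural log:
  Let L = lim(x→∞) cos(7/x)^(5x)
  Then ln(L) = lim(x→∞) [exponent × ln(base)]
  Evaluate using L'Hôpital or standard limits, then exponentiate.
  L = 1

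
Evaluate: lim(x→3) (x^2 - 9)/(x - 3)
This is a standard limit.

Factor or rationalize the expression:
  lim(x→3) (x^2 - 9)/(x - 3) = 6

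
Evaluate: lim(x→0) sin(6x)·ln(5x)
This is a 0·∞ indeterminate form.

Rewrite 0·∞ as a quotient (0/0 or ∞/∞ form), then apply L'Hôpital's rule:
  lim(x→0) sin(6x)·ln(5x) = 0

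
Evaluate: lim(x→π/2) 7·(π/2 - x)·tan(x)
This is a 0·∞ indeterminate form.

Rewrite 0·∞ as a quotient (0/0 or ∞/∞ form), then apply L'Hôpital's rule:
  lim(x→π/2) 7·(π/2 - x)·tan(x) = 7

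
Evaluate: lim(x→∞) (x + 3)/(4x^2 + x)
This is an ∞/∞ indeterminate form.

Apply L'Hôpital's rule: differentiate numerator and denominator separately.
  f(x) = x + 3   ⇒   f'(x) = 1
  g(x) = 4·x^2 + x   ⇒   g'(x) = 8·x + 1
  lim(x→∞) f'(x)/g'(x) = lim(x→∞) (1)/(8·x + 1)
  = 0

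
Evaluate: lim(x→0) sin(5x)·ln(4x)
This is a 0·∞ indeterminate form.

Rewrite 0·∞ as a quotient (0/0 or ∞/∞ form), then apply L'Hôpital's rule:
  lim(x→0) sin(5x)·ln(4x) = 0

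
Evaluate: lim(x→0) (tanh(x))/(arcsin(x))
This is a 0/0 indeterminate form.

Apply L'Hôpital's rule: differentiate numerator and denominator separately.
  f(x) = tanh(x)   ⇒   f'(x) = 1 - tanh(x)^2
  g(x) = asin(x)   ⇒   g'(x) = 1/sqrt(1 - x^2)
  lim(x→0) f'(x)/g'(x) = lim(x→0) (1 - tanh(x)^2)/(1/sqrt(1 - x^2))
  = 1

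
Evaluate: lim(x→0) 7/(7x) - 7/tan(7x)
This is an ∞-∞ indeterminate form.

Combine fractions or rationalize to convert ∞-∞ to 0/0 form:
  lim(x→0) 7/(7x) - 7/tan(7x) = 0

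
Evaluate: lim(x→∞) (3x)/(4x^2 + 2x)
This is an ∞/∞ indeterminate form.

Apply L'Hôpital's rule: differentiate numerator and denominator separately.
  f(x) = 3·x   ⇒   f'(x) = 3
  g(x) = 4·x^2 + 2·x   ⇒   g'(x) = 8·x + 2
  lim(x→∞) f'(x)/g'(x) = lim(x→∞) (3)/(8·x + 2)
  = 0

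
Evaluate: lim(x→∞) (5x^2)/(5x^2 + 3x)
This is an ∞/∞ indeterminate form.

Apply L'Hôpital's rule: differentiate numerator and denominator separately.
  f(x) = 5·x^2   ⇒   f'(x) = 10·x
  g(x) = 5·x^2 + 3·x   ⇒   g'(x) = 10·x + 3
  lim(x→∞) f'(x)/g'(x) = lim(x→∞) (10·x)/(10·x + 3)
  = 1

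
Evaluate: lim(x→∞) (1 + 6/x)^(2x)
This is an exponential indeterminate form.

For exponential indeterminate forms, take the natural log:
  Let L = lim(x→∞) (1 + 6/x)^(2x)
  Then ln(L) = lim(x→∞) [exponent × ln(base)]
  Evaluate using L'Hôpital or standard limits, then exponentiate.
  L = e^(12)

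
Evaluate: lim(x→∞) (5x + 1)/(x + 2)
This is an ∞/∞ indeterminate form.

Apply L'Hôpital's rule: differentiate numerator and denominator separately.
  f(x) = 5·x + 1   ⇒   f'(x) = 5
  g(x) = x + 2   ⇒   g'(x) = 1
  lim(x→∞) f'(x)/g'(x) = lim(x→∞) (5)/(1)
  = 5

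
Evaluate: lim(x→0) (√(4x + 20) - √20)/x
This is a standard limit.

Factor or rationalize the expression:
  lim(x→0) (√(4x + 20) - √20)/x = sqrt(5)/5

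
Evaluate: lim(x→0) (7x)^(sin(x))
This is an exponential indeterminate form.

For exponential indeterminate forms, take the natural log:
  Let L = lim(x→0) (7x)^(sin(x))
  Then ln(L) = lim(x→0) [exponent × ln(base)]
  Evaluate using L'Hôpital or standard limits, then exponentiate.
  L = 1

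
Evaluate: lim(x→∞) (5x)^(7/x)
This is an exponential indeterminate form.

For exponential indeterminate forms, take the natural log:
  Let L = lim(x→∞) (5x)^(7/x)
  Then ln(L) = lim(x→∞) [exponent × ln(base)]
  Evaluate using L'Hôpital or standard limits, then exponentiate.
  L = 1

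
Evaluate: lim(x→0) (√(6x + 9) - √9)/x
This is a standard limit.

Factor or rationalize the expression:
  lim(x→0) (√(6x + 9) - √9)/x = 1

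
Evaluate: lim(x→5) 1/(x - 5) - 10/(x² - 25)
This is an ∞-∞ indeterminate form.

Combine fractions or rationalize to convert ∞-∞ to 0/0 form:
  lim(x→5) 1/(x - 5) - 10/(x² - 25) = 1/10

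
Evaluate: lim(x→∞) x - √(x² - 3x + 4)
This is an ∞-∞ indeterminate form.

Combine fractions or rationalize to convert ∞-∞ to 0/0 form:
  lim(x→∞) x - √(x² - 3x + 4) = 3/2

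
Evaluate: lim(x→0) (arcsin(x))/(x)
This is a 0/0 indeterminate form.

Apply L'Hôpital's rule: differentiate numerator and denominator separately.
  f(x) = asin(x)   ⇒   f'(x) = 1/sqrt(1 - x^2)
  g(x) = x   ⇒   g'(x) = 1
  lim(x→0) f'(x)/g'(x) = lim(x→0) (1/sqrt(1 - x^2))/(1)
  = 1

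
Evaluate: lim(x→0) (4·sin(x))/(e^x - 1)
This is a 0/0 indeterminate form.

Apply L'Hôpital's rule: differentiate numerator and denominator separately.
  f(x) = 4·sin(x)   ⇒   f'(x) = 4·cos(x)
  g(x) = e^(x) - 1   ⇒   g'(x) = e^(x)
  lim(x→0) f'(x)/g'(x) = lim(x→0) (4·cos(x))/(e^(x))
  = 4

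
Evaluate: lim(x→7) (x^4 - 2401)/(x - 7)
This is a standard limit.

Factor or rationalize the expression:
  lim(x→7) (x^4 - 2401)/(x - 7) = 1372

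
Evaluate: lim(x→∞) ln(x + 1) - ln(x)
This is an ∞-∞ indeterminate form.

Combine fractions or rationalize to convert ∞-∞ to 0/0 form:
  lim(x→∞) ln(x + 1) - ln(x) = 0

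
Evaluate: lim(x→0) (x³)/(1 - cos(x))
This is a 0/0 indeterminate form.

Apply L'Hôpital's rule: differentiate numerator and denominator separately.
  f(x) = x^3   ⇒   f'(x) = 3·x^2
  g(x) = 1 - cos(x)   ⇒   g'(x) = sin(x)
  lim(x→0) f'(x)/g'(x) = lim(x→0) (3·x^2)/(sin(x))
  = 0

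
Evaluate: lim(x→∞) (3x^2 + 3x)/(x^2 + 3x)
This is an ∞/∞ indeterminate form.

Apply L'Hôpital's rule: differentiate numerator and denominator separately.
  f(x) = 3·x^2 + 3·x   ⇒   f'(x) = 6·x + 3
  g(x) = x^2 + 3·x   ⇒   g'(x) = 2·x + 3
  lim(x→∞) f'(x)/g'(x) = lim(x→∞) (6·x + 3)/(2·x + 3)
  = 3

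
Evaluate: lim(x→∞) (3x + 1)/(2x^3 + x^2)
This is an ∞/∞ indeterminate form.

Apply L'Hôpital's rule: differentiate numerator and denominator separately.
  f(x) = 3·x + 1   ⇒   f'(x) = 3
  g(x) = 2·x^3 + x^2   ⇒   g'(x) = 6·x^2 + 2·x
  lim(x→∞) f'(x)/g'(x) = lim(x→∞) (3)/(6·x^2 + 2·x)
  = 0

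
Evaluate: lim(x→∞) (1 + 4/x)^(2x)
This is an exponential indeterminate form.

For exponential indeterminate forms, take the natural log:
  Let L = lim(x→∞) (1 + 4/x)^(2x)
  Then ln(L) = lim(x→∞) [exponent × ln(base)]
  Evaluate using L'Hôpital or standard limits, then exponentiate.
  L = e^(8)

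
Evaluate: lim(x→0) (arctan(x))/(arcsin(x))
This is a 0/0 indeterminate form.

Apply L'Hôpital's rule: differentiate numerator and denominator separately.
  f(x) = atan(x)   ⇒   f'(x) = 1/(x^2 + 1)
  g(x) = asin(x)   ⇒   g'(x) = 1/sqrt(1 - x^2)
  lim(x→0) f'(x)/g'(x) = lim(x→0) (1/(x^2 + 1))/(1/sqrt(1 - x^2))
  = 1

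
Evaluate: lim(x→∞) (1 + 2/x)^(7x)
This is an exponential indeterminate form.

For exponential indeterminate forms, take the natural log:
  Let L = lim(x→∞) (1 + 2/x)^(7x)
  Then ln(L) = lim(x→∞) [exponent × ln(base)]
  Evaluate using L'Hôpital or standard limits, then exponentiate.
  L = e^(14)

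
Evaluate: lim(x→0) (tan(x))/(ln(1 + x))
This is a 0/0 indeterminate form.

Apply L'Hôpital's rule: differentiate numerator and denominator separately.
  f(x) = tan(x)   ⇒   f'(x) = tan(x)^2 + 1
  g(x) = ln(x + 1)   ⇒   g'(x) = 1/(x + 1)
  lim(x→0) f'(x)/g'(x) = lim(x→0) (tan(x)^2 + 1)/(1/(x + 1))
  = 1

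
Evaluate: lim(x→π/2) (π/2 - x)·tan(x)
This is a 0·∞ indeterminate form.

Rewrite 0·∞ as a quotient (0/0 or ∞/∞ form), then apply L'Hôpital's rule:
  lim(x→π/2) (π/2 - x)·tan(x) = 1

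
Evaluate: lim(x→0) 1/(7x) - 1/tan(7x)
This is an ∞-∞ indeterminate form.

Combine fractions or rationalize to convert ∞-∞ to 0/0 form:
  lim(x→0) 1/(7x) - 1/tan(7x) = 0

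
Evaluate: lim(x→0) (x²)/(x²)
This is a 0/0 indeterminate form.

Apply L'Hôpital's rule: differentiate numerator and denominator separately.
  f(x) = x^2   ⇒   f'(x) = 2·x
  g(x) = x^2   ⇒   g'(x) = 2·x
  lim(x→0) f'(x)/g'(x) = lim(x→0) (2·x)/(2·x)
  = 1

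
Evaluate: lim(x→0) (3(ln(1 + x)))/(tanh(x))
This is a 0/0 indeterminate form.

Apply L'Hôpital's rule: differentiate numerator and denominator separately.
  f(x) = 3·ln(x + 1)   ⇒   f'(x) = 3/(x + 1)
  g(x) = tanh(x)   ⇒   g'(x) = 1 - tanh(x)^2
  lim(x→0) f'(x)/g'(x) = lim(x→0) (3/(x + 1))/(1 - tanh(x)^2)
  = 3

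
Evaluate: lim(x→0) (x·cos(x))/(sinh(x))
This is a 0/0 indeterminate form.

Apply L'Hôpital's rule: differentiate numerator and denominator separately.
  f(x) = x·cos(x)   ⇒   f'(x) = -x·sin(x) + cos(x)
  g(x) = sinh(x)   ⇒   g'(x) = cosh(x)
  lim(x→0) f'(x)/g'(x) = lim(x→0) (-x·sin(x) + cos(x))/(cosh(x))
  = 1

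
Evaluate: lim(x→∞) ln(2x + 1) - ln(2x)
This is an ∞-∞ indeterminate form.

Combine fractions or rationalize to convert ∞-∞ to 0/0 form:
  lim(x→∞) ln(2x + 1) - ln(2x) = 0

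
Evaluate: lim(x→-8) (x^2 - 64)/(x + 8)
This is a standard limit.

Factor or rationalize the expression:
  lim(x→-8) (x^2 - 64)/(x + 8) = -16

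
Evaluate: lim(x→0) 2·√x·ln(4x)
This is a 0·∞ indeterminate form.

Rewrite 0·∞ as a quotient (0/0 or ∞/∞ form), then apply L'Hôpital's rule:
  lim(x→0) 2·√x·ln(4x) = 0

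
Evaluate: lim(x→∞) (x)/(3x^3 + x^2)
This is an ∞/∞ indeterminate form.

Apply L'Hôpital's rule: differentiate numerator and denominator separately.
  f(x) = x   ⇒   f'(x) = 1
  g(x) = 3·x^3 + x^2   ⇒   g'(x) = 9·x^2 + 2·x
  lim(x→∞) f'(x)/g'(x) = lim(x→∞) (1)/(9·x^2 + 2·x)
  = 0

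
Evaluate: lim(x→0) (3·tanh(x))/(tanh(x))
This is a 0/0 indeterminate form.

Apply L'Hôpital's rule: differentiate numerator and denominator separately.
  f(x) = 3·tanh(x)   ⇒   f'(x) = 3 - 3·tanh(x)^2
  g(x) = tanh(x)   ⇒   g'(x) = 1 - tanh(x)^2
  lim(x→0) f'(x)/g'(x) = lim(x→0) (3 - 3·tanh(x)^2)/(1 - tanh(x)^2)
  = 3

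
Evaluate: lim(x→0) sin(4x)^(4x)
This is an exponential indeterminate form.

For exponential indeterminate forms, take the natural log:
  Let L = lim(x→0) sin(4x)^(4x)
  Then ln(L) = lim(x→0) [exponent × ln(base)]
  Evaluate using L'Hôpital or standard limits, then exponentiate.
  L = 1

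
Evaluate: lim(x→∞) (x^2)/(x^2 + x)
This is an ∞/∞ indeterminate form.

Apply L'Hôpital's rule: differentiate numerator and denominator separately.
  f(x) = x^2   ⇒   f'(x) = 2·x
  g(x) = x^2 + x   ⇒   g'(x) = 2·x + 1
  lim(x→∞) f'(x)/g'(x) = lim(x→∞) (2·x)/(2·x + 1)
  = 1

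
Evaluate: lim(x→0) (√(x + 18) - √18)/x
This is a standard limit.

Factor or rationalize the expression:
  lim(x→0) (√(x + 18) - √18)/x = sqrt(2)/12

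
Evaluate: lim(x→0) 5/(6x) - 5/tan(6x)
This is an ∞-∞ indeterminate form.

Combine fractions or rationalize to convert ∞-∞ to 0/0 form:
  lim(x→0) 5/(6x) - 5/tan(6x) = 0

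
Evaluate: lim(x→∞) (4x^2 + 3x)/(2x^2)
This is an ∞/∞ indeterminate form.

Apply L'Hôpital's rule: differentiate numerator and denominator separately.
  f(x) = 4·x^2 + 3·x   ⇒   f'(x) = 8·x + 3
  g(x) = 2·x^2   ⇒   g'(x) = 4·x
  lim(x→∞) f'(x)/g'(x) = lim(x→∞) (8·x + 3)/(4·x)
  = 2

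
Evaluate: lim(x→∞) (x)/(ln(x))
This is an ∞/∞ indeterminate form.

Apply L'Hôpital's rule: differentiate numerator and denominator separately.
  f(x) = x   ⇒   f'(x) = 1
  g(x) = ln(x)   ⇒   g'(x) = 1/x
  lim(x→∞) f'(x)/g'(x) = lim(x→∞) (1)/(1/x)
  = ∞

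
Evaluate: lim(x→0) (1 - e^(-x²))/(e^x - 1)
This is a 0/0 indeterminate form.

Apply L'Hôpital's rule: differentiate numerator and denominator separately.
  f(x) = 1 - e^(-x^2)   ⇒   f'(x) = 2·x·e^(-x^2)
  g(x) = e^(x) - 1   ⇒   g'(x) = e^(x)
  lim(x→0) f'(x)/g'(x) = lim(x→0) (2·x·e^(-x^2))/(e^(x))
  = 0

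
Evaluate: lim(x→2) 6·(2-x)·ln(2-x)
This is a 0·∞ indeterminate form.

Rewrite 0·∞ as a quotient (0/0 or ∞/∞ form), then apply L'Hôpital's rule:
  lim(x→2) 6·(2-x)·ln(2-x) = 0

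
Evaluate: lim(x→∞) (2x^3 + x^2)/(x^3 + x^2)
This is an ∞/∞ indeterminate form.

Apply L'Hôpital's rule: differentiate numerator and denominator separately.
  f(x) = 2·x^3 + x^2   ⇒   f'(x) = 6·x^2 + 2·x
  g(x) = x^3 + x^2   ⇒   g'(x) = 3·x^2 + 2·x
  lim(x→∞) f'(x)/g'(x) = lim(x→∞) (6·x^2 + 2·x)/(3·x^2 + 2·x)
  = 2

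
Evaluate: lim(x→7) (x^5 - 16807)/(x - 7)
This is a standard limit.

Factor or rationalize the expression:
  lim(x→7) (x^5 - 16807)/(x - 7) = 12005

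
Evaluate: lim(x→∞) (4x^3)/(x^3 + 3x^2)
This is an ∞/∞ indeterminate form.

Apply L'Hôpital's rule: differentiate numerator and denominator separately.
  f(x) = 4·x^3   ⇒   f'(x) = 12·x^2
  g(x) = x^3 + 3·x^2   ⇒   g'(x) = 3·x^2 + 6·x
  lim(x→∞) f'(x)/g'(x) = lim(x→∞) (12·x^2)/(3·x^2 + 6·x)
  = 4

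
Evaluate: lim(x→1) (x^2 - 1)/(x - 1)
This is a standard limit.

Factor or rationalize the expression:
  lim(x→1) (x^2 - 1)/(x - 1) = 2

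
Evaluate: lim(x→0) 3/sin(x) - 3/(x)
This is an ∞-∞ indeterminate form.

Combine fractions or rationalize to convert ∞-∞ to 0/0 form:
  lim(x→0) 3/sin(x) - 3/(x) = 0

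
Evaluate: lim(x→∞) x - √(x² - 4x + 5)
This is an ∞-∞ indeterminate form.

Combine fractions or rationalize to convert ∞-∞ to 0/0 form:
  lim(x→∞) x - √(x² - 4x + 5) = 2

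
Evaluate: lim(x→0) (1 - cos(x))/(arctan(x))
This is a 0/0 indeterminate form.

Apply L'Hôpital's rule: differentiate numerator and denominator separately.
  f(x) = 1 - cos(x)   ⇒   f'(x) = sin(x)
  g(x) = atan(x)   ⇒   g'(x) = 1/(x^2 + 1)
  lim(x→0) f'(x)/g'(x) = lim(x→0) (sin(x))/(1/(x^2 + 1))
  = 0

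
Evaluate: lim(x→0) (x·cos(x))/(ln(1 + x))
This is a 0/0 indeterminate form.

Apply L'Hôpital's rule: differentiate numerator and denominator separately.
  f(x) = x·cos(x)   ⇒   f'(x) = -x·sin(x) + cos(x)
  g(x) = ln(x + 1)   ⇒   g'(x) = 1/(x + 1)
  lim(x→0) f'(x)/g'(x) = lim(x→0) (-x·sin(x) + cos(x))/(1/(x + 1))
  = 1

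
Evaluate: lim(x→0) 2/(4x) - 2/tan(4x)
This is an ∞-∞ indeterminate form.

Combine fractions or rationalize to convert ∞-∞ to 0/0 form:
  lim(x→0) 2/(4x) - 2/tan(4x) = 0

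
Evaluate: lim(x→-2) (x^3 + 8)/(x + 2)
This is a standard limit.

Factor or rationalize the expression:
  lim(x→-2) (x^3 + 8)/(x + 2) = 12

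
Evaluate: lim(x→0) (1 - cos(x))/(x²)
This is a 0/0 indeterminate form.

Apply L'Hôpital's rule: differentiate numerator and denominator separately.
  f(x) = 1 - cos(x)   ⇒   f'(x) = sin(x)
  g(x) = x^2   ⇒   g'(x) = 2·x
  lim(x→0) f'(x)/g'(x) = lim(x→0) (sin(x))/(2·x)
  = 1/2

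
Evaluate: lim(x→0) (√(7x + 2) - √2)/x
This is a standard limit.

Factor or rationalize the expression:
  lim(x→0) (√(7x + 2) - √2)/x = 7·sqrt(2)/4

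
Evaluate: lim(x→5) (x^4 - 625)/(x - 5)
This is a standard limit.

Factor or rationalize the expression:
  lim(x→5) (x^4 - 625)/(x - 5) = 500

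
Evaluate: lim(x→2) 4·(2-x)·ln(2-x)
This is a 0·∞ indeterminate form.

Rewrite 0·∞ as a quotient (0/0 or ∞/∞ form), then apply L'Hôpital's rule:
  lim(x→2) 4·(2-x)·ln(2-x) = 0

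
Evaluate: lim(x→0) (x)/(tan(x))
This is a 0/0 indeterminate form.

Apply L'Hôpital's rule: differentiate numerator and denominator separately.
  f(x) = x   ⇒   f'(x) = 1
  g(x) = tan(x)   ⇒   g'(x) = tan(x)^2 + 1
  lim(x→0) f'(x)/g'(x) = lim(x→0) (1)/(tan(x)^2 + 1)
  = 1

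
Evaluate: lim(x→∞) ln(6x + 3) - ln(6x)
This is an ∞-∞ indeterminate form.

Combine fractions or rationalize to convert ∞-∞ to 0/0 form:
  lim(x→∞) ln(6x + 3) - ln(6x) = 0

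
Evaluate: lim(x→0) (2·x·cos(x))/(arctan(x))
This is a 0/0 indeterminate form.

Apply L'Hôpital's rule: differentiate numerator and denominator separately.
  f(x) = 2·x·cos(x)   ⇒   f'(x) = -2·x·sin(x) + 2·cos(x)
  g(x) = atan(x)   ⇒   g'(x) = 1/(x^2 + 1)
  lim(x→0) f'(x)/g'(x) = lim(x→0) (-2·x·sin(x) + 2·cos(x))/(1/(x^2 + 1))
  = 2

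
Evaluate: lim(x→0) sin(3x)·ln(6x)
This is a 0·∞ indeterminate form.

Rewrite 0·∞ as a quotient (0/0 or ∞/∞ form), then apply L'Hôpital's rule:
  lim(x→0) sin(3x)·ln(6x) = 0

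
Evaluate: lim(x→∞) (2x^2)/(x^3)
This is an ∞/∞ indeterminate form.

Apply L'Hôpital's rule: differentiate numerator and denominator separately.
  f(x) = 2·x^2   ⇒   f'(x) = 4·x
  g(x) = x^3   ⇒   g'(x) = 3·x^2
  lim(x→∞) f'(x)/g'(x) = lim(x→∞) (4·x)/(3·x^2)
  = 0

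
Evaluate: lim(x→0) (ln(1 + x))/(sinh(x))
This is a 0/0 indeterminate form.

Apply L'Hôpital's rule: differentiate numerator and denominator separately.
  f(x) = ln(x + 1)   ⇒   f'(x) = 1/(x + 1)
  g(x) = sinh(x)   ⇒   g'(x) = cosh(x)
  lim(x→0) f'(x)/g'(x) = lim(x→0) (1/(x + 1))/(cosh(x))
  = 1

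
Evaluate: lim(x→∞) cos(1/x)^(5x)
This is an exponential indeterminate form.

For exponential indeterminate forms, take the natural log:
  Let L = lim(x→∞) cos(1/x)^(5x)
  Then ln(L) = lim(x→∞) [exponent × ln(base)]
  Evaluate using L'Hôpital or standard limits, then exponentiate.
  L = 1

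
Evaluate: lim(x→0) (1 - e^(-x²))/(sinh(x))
This is a 0/0 indeterminate form.

Apply L'Hôpital's rule: differentiate numerator and denominator separately.
  f(x) = 1 - e^(-x^2)   ⇒   f'(x) = 2·x·e^(-x^2)
  g(x) = sinh(x)   ⇒   g'(x) = cosh(x)
  lim(x→0) f'(x)/g'(x) = lim(x→0) (2·x·e^(-x^2))/(cosh(x))
  = 0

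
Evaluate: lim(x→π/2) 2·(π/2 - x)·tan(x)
This is a 0·∞ indeterminate form.

Rewrite 0·∞ as a quotient (0/0 or ∞/∞ form), then apply L'Hôpital's rule:
  lim(x→π/2) 2·(π/2 - x)·tan(x) = 2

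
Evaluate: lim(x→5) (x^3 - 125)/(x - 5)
This is a standard limit.

Factor or rationalize the expression:
  lim(x→5) (x^3 - 125)/(x - 5) = 75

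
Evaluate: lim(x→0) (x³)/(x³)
This is a 0/0 indeterminate form.

Apply L'Hôpital's rule: differentiate numerator and denominator separately.
  f(x) = x^3   ⇒   f'(x) = 3·x^2
  g(x) = x^3   ⇒   g'(x) = 3·x^2
  lim(x→0) f'(x)/g'(x) = lim(x→0) (3·x^2)/(3·x^2)
  = 1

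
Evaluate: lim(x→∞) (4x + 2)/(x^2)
This is an ∞/∞ indeterminate form.

Apply L'Hôpital's rule: differentiate numerator and denominator separately.
  f(x) = 4·x + 2   ⇒   f'(x) = 4
  g(x) = x^2   ⇒   g'(x) = 2·x
  lim(x→∞) f'(x)/g'(x) = lim(x→∞) (4)/(2·x)
  = 0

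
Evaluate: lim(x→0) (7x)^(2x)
This is an exponential indeterminate form.

For exponential indeterminate forms, take the natural log:
  Let L = lim(x→0) (7x)^(2x)
  Then ln(L) = lim(x→0) [exponent × ln(base)]
  Evaluate using L'Hôpital or standard limits, then exponentiate.
  L = 1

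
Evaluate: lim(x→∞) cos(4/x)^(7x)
This is an exponential indeterminate form.

For exponential indeterminate forms, take the natural log:
  Let L = lim(x→∞) cos(4/x)^(7x)
  Then ln(L) = lim(x→∞) [exponent × ln(base)]
  Evaluate using L'Hôpital or standard limits, then exponentiate.
  L = 1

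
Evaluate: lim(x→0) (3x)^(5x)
This is an exponential indeterminate form.

For exponential indeterminate forms, take the natural log:
  Let L = lim(x→0) (3x)^(5x)
  Then ln(L) = lim(x→0) [exponent × ln(base)]
  Evaluate using L'Hôpital or standard limits, then exponentiate.
  L = 1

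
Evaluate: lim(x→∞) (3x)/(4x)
This is an ∞/∞ indeterminate form.

Apply L'Hôpital's rule: differentiate numerator and denominator separately.
  f(x) = 3·x   ⇒   f'(x) = 3
  g(x) = 4·x   ⇒   g'(x) = 4
  lim(x→∞) f'(x)/g'(x) = lim(x→∞) (3)/(4)
  = 3/4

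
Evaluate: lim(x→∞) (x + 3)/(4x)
This is an ∞/∞ indeterminate form.

Apply L'Hôpital's rule: differentiate numerator and denominator separately.
  f(x) = x + 3   ⇒   f'(x) = 1
  g(x) = 4·x   ⇒   g'(x) = 4
  lim(x→∞) f'(x)/g'(x) = lim(x→∞) (1)/(4)
  = 1/4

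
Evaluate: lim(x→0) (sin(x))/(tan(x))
This is a 0/0 indeterminate form.

Apply L'Hôpital's rule: differentiate numerator and denominator separately.
  f(x) = sin(x)   ⇒   f'(x) = cos(x)
  g(x) = tan(x)   ⇒   g'(x) = tan(x)^2 + 1
  lim(x→0) f'(x)/g'(x) = lim(x→0) (cos(x))/(tan(x)^2 + 1)
  = 1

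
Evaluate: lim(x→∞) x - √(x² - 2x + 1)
This is an ∞-∞ indeterminate form.

Combine fractions or rationalize to convert ∞-∞ to 0/0 form:
  lim(x→∞) x - √(x² - 2x + 1) = 1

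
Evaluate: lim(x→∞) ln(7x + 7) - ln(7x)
This is an ∞-∞ indeterminate form.

Combine fractions or rationalize to convert ∞-∞ to 0/0 form:
  lim(x→∞) ln(7x + 7) - ln(7x) = 0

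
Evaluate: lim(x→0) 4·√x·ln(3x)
This is a 0·∞ indeterminate form.

Rewrite 0·∞ as a quotient (0/0 or ∞/∞ form), then apply L'Hôpital's rule:
  lim(x→0) 4·√x·ln(3x) = 0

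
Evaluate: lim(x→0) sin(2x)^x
This is an exponential indeterminate form.

For exponential indeterminate forms, take the natural log:
  Let L = lim(x→0) sin(2x)^x
  Then ln(L) = lim(x→0) [exponent × ln(base)]
  Evaluate using L'Hôpital or standard limits, then exponentiate.
  L = 1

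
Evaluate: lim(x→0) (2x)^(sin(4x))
This is an exponential indeterminate form.

For exponential indeterminate forms, take the natural log:
  Let L = lim(x→0) (2x)^(sin(4x))
  Then ln(L) = lim(x→0) [exponent × ln(base)]
  Evaluate using L'Hôpital or standard limits, then exponentiate.
  L = 1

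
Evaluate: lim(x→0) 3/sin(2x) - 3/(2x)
This is an ∞-∞ indeterminate form.

Combine fractions or rationalize to convert ∞-∞ to 0/0 form:
  lim(x→0) 3/sin(2x) - 3/(2x) = 0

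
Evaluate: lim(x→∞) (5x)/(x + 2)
This is an ∞/∞ indeterminate form.

Apply L'Hôpital's rule: differentiate numerator and denominator separately.
  f(x) = 5·x   ⇒   f'(x) = 5
  g(x) = x + 2   ⇒   g'(x) = 1
  lim(x→∞) f'(x)/g'(x) = lim(x→∞) (5)/(1)
  = 5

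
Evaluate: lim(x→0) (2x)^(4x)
This is an exponential indeterminate form.

For exponential indeterminate forms, take the natural log:
  Let L = lim(x→0) (2x)^(4x)
  Then ln(L) = lim(x→0) [exponent × ln(base)]
  Evaluate using L'Hôpital or standard limits, then exponentiate.
  L = 1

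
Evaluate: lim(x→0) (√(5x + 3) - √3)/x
This is a standard limit.

Factor or rationalize the expression:
  lim(x→0) (√(5x + 3) - √3)/x = 5·sqrt(3)/6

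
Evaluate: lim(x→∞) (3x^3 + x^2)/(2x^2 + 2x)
This is an ∞/∞ indeterminate form.

Apply L'Hôpital's rule: differentiate numerator and denominator separately.
  f(x) = 3·x^3 + x^2   ⇒   f'(x) = 9·x^2 + 2·x
  g(x) = 2·x^2 + 2·x   ⇒   g'(x) = 4·x + 2
  lim(x→∞) f'(x)/g'(x) = lim(x→∞) (9·x^2 + 2·x)/(4·x + 2)
  = ∞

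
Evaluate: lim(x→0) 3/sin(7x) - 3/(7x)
This is an ∞-∞ indeterminate form.

Combine fractions or rationalize to convert ∞-∞ to 0/0 form:
  lim(x→0) 3/sin(7x) - 3/(7x) = 0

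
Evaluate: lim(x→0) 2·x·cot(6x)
This is a 0·∞ indeterminate form.

Rewrite 0·∞ as a quotient (0/0 or ∞/∞ form), then apply L'Hôpital's rule:
  lim(x→0) 2·x·cot(6x) = 1/3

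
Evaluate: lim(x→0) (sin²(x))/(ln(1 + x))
This is a 0/0 indeterminate form.

Apply L'Hôpital's rule: differentiate numerator and denominator separately.
  f(x) = sin(x)^2   ⇒   f'(x) = 2·sin(x)·cos(x)
  g(x) = ln(x + 1)   ⇒   g'(x) = 1/(x + 1)
  lim(x→0) f'(x)/g'(x) = lim(x→0) (2·sin(x)·cos(x))/(1/(x + 1))
  = 0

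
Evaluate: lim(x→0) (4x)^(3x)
This is an exponential indeterminate form.

For exponential indeterminate forms, take the natural log:
  Let L = lim(x→0) (4x)^(3x)
  Then ln(L) = lim(x→0) [exponent × ln(base)]
  Evaluate using L'Hôpital or standard limits, then exponentiate.
  L = 1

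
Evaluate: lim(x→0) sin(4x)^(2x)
This is an exponential indeterminate form.

For exponential indeterminate forms, take the natural log:
  Let L = lim(x→0) sin(4x)^(2x)
  Then ln(L) = lim(x→0) [exponent × ln(base)]
  Evaluate using L'Hôpital or standard limits, then exponentiate.
  L = 1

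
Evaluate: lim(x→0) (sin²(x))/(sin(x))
This is a 0/0 indeterminate form.

Apply L'Hôpital's rule: differentiate numerator and denominator separately.
  f(x) = sin(x)^2   ⇒   f'(x) = 2·sin(x)·cos(x)
  g(x) = sin(x)   ⇒   g'(x) = cos(x)
  lim(x→0) f'(x)/g'(x) = lim(x→0) (2·sin(x)·cos(x))/(cos(x))
  = 0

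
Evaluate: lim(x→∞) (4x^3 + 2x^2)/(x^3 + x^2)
This is an ∞/∞ indeterminate form.

Apply L'Hôpital's rule: differentiate numerator and denominator separately.
  f(x) = 4·x^3 + 2·x^2   ⇒   f'(x) = 12·x^2 + 4·x
  g(x) = x^3 + x^2   ⇒   g'(x) = 3·x^2 + 2·x
  lim(x→∞) f'(x)/g'(x) = lim(x→∞) (12·x^2 + 4·x)/(3·x^2 + 2·x)
  = 4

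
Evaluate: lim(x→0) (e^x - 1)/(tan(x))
This is a 0/0 indeterminate form.

Apply L'Hôpital's rule: differentiate numerator and denominator separately.
  f(x) = e^(x) - 1   ⇒   f'(x) = e^(x)
  g(x) = tan(x)   ⇒   g'(x) = tan(x)^2 + 1
  lim(x→0) f'(x)/g'(x) = lim(x→0) (e^(x))/(tan(x)^2 + 1)
  = 1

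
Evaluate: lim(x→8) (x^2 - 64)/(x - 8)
This is a standard limit.

Factor or rationalize the expression:
  lim(x→8) (x^2 - 64)/(x - 8) = 16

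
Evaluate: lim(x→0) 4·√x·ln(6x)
This is a 0·∞ indeterminate form.

Rewrite 0·∞ as a quotient (0/0 or ∞/∞ form), then apply L'Hôpital's rule:
  lim(x→0) 4·√x·ln(6x) = 0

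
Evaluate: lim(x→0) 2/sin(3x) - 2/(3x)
This is an ∞-∞ indeterminate form.

Combine fractions or rationalize to convert ∞-∞ to 0/0 form:
  lim(x→0) 2/sin(3x) - 2/(3x) = 0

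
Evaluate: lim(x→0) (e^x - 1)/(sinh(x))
This is a 0/0 indeterminate form.

Apply L'Hôpital's rule: differentiate numerator and denominator separately.
  f(x) = e^(x) - 1   ⇒   f'(x) = e^(x)
  g(x) = sinh(x)   ⇒   g'(x) = cosh(x)
  lim(x→0) f'(x)/g'(x) = lim(x→0) (e^(x))/(cosh(x))
  = 1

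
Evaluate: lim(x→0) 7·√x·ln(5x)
This is a 0·∞ indeterminate form.

Rewrite 0·∞ as a quotient (0/0 or ∞/∞ form), then apply L'Hôpital's rule:
  lim(x→0) 7·√x·ln(5x) = 0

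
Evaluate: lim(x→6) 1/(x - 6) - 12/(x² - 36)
This is an ∞-∞ indeterminate form.

Combine fractions or rationalize to convert ∞-∞ to 0/0 form:
  lim(x→6) 1/(x - 6) - 12/(x² - 36) = 1/12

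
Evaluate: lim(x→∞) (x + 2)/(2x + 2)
This is an ∞/∞ indeterminate form.

Apply L'Hôpital's rule: differentiate numerator and denominator separately.
  f(x) = x + 2   ⇒   f'(x) = 1
  g(x) = 2·x + 2   ⇒   g'(x) = 2
  lim(x→∞) f'(x)/g'(x) = lim(x→∞) (1)/(2)
  = 1/2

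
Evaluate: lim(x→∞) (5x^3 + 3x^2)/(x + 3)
This is an ∞/∞ indeterminate form.

Apply L'Hôpital's rule: differentiate numerator and denominator separately.
  f(x) = 5·x^3 + 3·x^2   ⇒   f'(x) = 15·x^2 + 6·x
  g(x) = x + 3   ⇒   g'(x) = 1
  lim(x→∞) f'(x)/g'(x) = lim(x→∞) (15·x^2 + 6·x)/(1)
  = ∞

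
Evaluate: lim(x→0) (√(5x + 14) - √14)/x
This is a standard limit.

Factor or rationalize the expression:
  lim(x→0) (√(5x + 14) - √14)/x = 5·sqrt(14)/28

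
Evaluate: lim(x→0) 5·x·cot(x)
This is a 0·∞ indeterminate form.

Rewrite 0·∞ as a quotient (0/0 or ∞/∞ form), then apply L'Hôpital's rule:
  lim(x→0) 5·x·cot(x) = 5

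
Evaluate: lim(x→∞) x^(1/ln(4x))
This is an exponential indeterminate form.

For exponential indeterminate forms, take the natural log:
  Let L = lim(x→∞) x^(1/ln(4x))
  Then ln(L) = lim(x→∞) [exponent × ln(base)]
  Evaluate using L'Hôpital or standard limits, then exponentiate.
  L = e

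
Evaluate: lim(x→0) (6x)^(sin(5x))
This is an exponential indeterminate form.

For exponential indeterminate forms, take the natural log:
  Let L = lim(x→0) (6x)^(sin(5x))
  Then ln(L) = lim(x→0) [exponent × ln(base)]
  Evaluate using L'Hôpital or standard limits, then exponentiate.
  L = 1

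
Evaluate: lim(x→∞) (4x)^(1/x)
This is an exponential indeterminate form.

For exponential indeterminate forms, take the natural log:
  Let L = lim(x→∞) (4x)^(1/x)
  Then ln(L) = lim(x→∞) [exponent × ln(base)]
  Evaluate using L'Hôpital or standard limits, then exponentiate.
  L = 1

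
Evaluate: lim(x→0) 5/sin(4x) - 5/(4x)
This is an ∞-∞ indeterminate form.

Combine fractions or rationalize to convert ∞-∞ to 0/0 form:
  lim(x→0) 5/sin(4x) - 5/(4x) = 0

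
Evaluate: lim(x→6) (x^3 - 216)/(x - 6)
This is a standard limit.

Factor or rationalize the expression:
  lim(x→6) (x^3 - 216)/(x - 6) = 108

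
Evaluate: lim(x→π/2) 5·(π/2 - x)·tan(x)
This is a 0·∞ indeterminate form.

Rewrite 0·∞ as a quotient (0/0 or ∞/∞ form), then apply L'Hôpital's rule:
  lim(x→π/2) 5·(π/2 - x)·tan(x) = 5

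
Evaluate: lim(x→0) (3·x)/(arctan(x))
This is a 0/0 indeterminate form.

Apply L'Hôpital's rule: differentiate numerator and denominator separately.
  f(x) = 3·x   ⇒   f'(x) = 3
  g(x) = atan(x)   ⇒   g'(x) = 1/(x^2 + 1)
  lim(x→0) f'(x)/g'(x) = lim(x→0) (3)/(1/(x^2 + 1))
  = 3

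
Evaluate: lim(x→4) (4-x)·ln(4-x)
This is a 0·∞ indeterminate form.

Rewrite 0·∞ as a quotient (0/0 or ∞/∞ form), then apply L'Hôpital's rule:
  lim(x→4) (4-x)·ln(4-x) = 0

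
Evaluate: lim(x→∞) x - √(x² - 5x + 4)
This is an ∞-∞ indeterminate form.

Combine fractions or rationalize to convert ∞-∞ to 0/0 form:
  lim(x→∞) x - √(x² - 5x + 4) = 5/2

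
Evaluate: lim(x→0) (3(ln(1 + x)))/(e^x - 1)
This is a 0/0 indeterminate form.

Apply L'Hôpital's rule: differentiate numerator and denominator separately.
  f(x) = 3·ln(x + 1)   ⇒   f'(x) = 3/(x + 1)
  g(x) = e^(x) - 1   ⇒   g'(x) = e^(x)
  lim(x→0) f'(x)/g'(x) = lim(x→0) (3/(x + 1))/(e^(x))
  = 3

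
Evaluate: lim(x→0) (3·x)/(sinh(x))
This is a 0/0 indeterminate form.

Apply L'Hôpital's rule: differentiate numerator and denominator separately.
  f(x) = 3·x   ⇒   f'(x) = 3
  g(x) = sinh(x)   ⇒   g'(x) = cosh(x)
  lim(x→0) f'(x)/g'(x) = lim(x→0) (3)/(cosh(x))
  = 3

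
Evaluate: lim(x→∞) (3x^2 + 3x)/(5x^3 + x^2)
This is an ∞/∞ indeterminate form.

Apply L'Hôpital's rule: differentiate numerator and denominator separately.
  f(x) = 3·x^2 + 3·x   ⇒   f'(x) = 6·x + 3
  g(x) = 5·x^3 + x^2   ⇒   g'(x) = 15·x^2 + 2·x
  lim(x→∞) f'(x)/g'(x) = lim(x→∞) (6·x + 3)/(15·x^2 + 2·x)
  = 0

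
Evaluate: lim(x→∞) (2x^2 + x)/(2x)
This is an ∞/∞ indeterminate form.

Apply L'Hôpital's rule: differentiate numerator and denominator separately.
  f(x) = 2·x^2 + x   ⇒   f'(x) = 4·x + 1
  g(x) = 2·x   ⇒   g'(x) = 2
  lim(x→∞) f'(x)/g'(x) = lim(x→∞) (4·x + 1)/(2)
  = ∞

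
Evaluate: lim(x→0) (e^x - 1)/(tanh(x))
This is a 0/0 indeterminate form.

Apply L'Hôpital's rule: differentiate numerator and denominator separately.
  f(x) = e^(x) - 1   ⇒   f'(x) = e^(x)
  g(x) = tanh(x)   ⇒   g'(x) = 1 - tanh(x)^2
  lim(x→0) f'(x)/g'(x) = lim(x→0) (e^(x))/(1 - tanh(x)^2)
  = 1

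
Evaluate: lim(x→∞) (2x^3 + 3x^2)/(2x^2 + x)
This is an ∞/∞ indeterminate form.

Apply L'Hôpital's rule: differentiate numerator and denominator separately.
  f(x) = 2·x^3 + 3·x^2   ⇒   f'(x) = 6·x^2 + 6·x
  g(x) = 2·x^2 + x   ⇒   g'(x) = 4·x + 1
  lim(x→∞) f'(x)/g'(x) = lim(x→∞) (6·x^2 + 6·x)/(4·x + 1)
  = ∞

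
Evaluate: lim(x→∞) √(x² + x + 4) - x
This is an ∞-∞ indeterminate form.

Combine fractions or rationalize to convert ∞-∞ to 0/0 form:
  lim(x→∞) √(x² + x + 4) - x = 1/2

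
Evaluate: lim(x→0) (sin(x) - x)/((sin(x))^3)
This is a 0/0 indeterminate form.

Apply L'Hôpital's rule: differentiate numerator and denominator separately.
  f(x) = -x + sin(x)   ⇒   f'(x) = cos(x) - 1
  g(x) = sin(x)^3   ⇒   g'(x) = 3·sin(x)^2·cos(x)
  lim(x→0) f'(x)/g'(x) = lim(x→0) (cos(x) - 1)/(3·sin(x)^2·cos(x))
  = -1/6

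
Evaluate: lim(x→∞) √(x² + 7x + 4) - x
This is an ∞-∞ indeterminate form.

Combine fractions or rationalize to convert ∞-∞ to 0/0 form:
  lim(x→∞) √(x² + 7x + 4) - x = 7/2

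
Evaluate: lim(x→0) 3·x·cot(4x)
This is a 0·∞ indeterminate form.

Rewrite 0·∞ as a quotient (0/0 or ∞/∞ form), then apply L'Hôpital's rule:
  lim(x→0) 3·x·cot(4x) = 3/4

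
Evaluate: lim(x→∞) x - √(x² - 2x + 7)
This is an ∞-∞ indeterminate form.

Combine fractions or rationalize to convert ∞-∞ to 0/0 form:
  lim(x→∞) x - √(x² - 2x + 7) = 1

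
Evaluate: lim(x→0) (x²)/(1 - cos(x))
This is a 0/0 indeterminate form.

Apply L'Hôpital's rule: differentiate numerator and denominator separately.
  f(x) = x^2   ⇒   f'(x) = 2·x
  g(x) = 1 - cos(x)   ⇒   g'(x) = sin(x)
  lim(x→0) f'(x)/g'(x) = lim(x→0) (2·x)/(sin(x))
  = 2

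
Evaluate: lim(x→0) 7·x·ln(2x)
This is a 0·∞ indeterminate form.

Rewrite 0·∞ as a quotient (0/0 or ∞/∞ form), then apply L'Hôpital's rule:
  lim(x→0) 7·x·ln(2x) = 0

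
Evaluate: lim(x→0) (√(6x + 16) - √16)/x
This is a standard limit.

Factor or rationalize the expression:
  lim(x→0) (√(6x + 16) - √16)/x = 3/4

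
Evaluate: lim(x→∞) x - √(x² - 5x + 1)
This is an ∞-∞ indeterminate form.

Combine fractions or rationalize to convert ∞-∞ to 0/0 form:
  lim(x→∞) x - √(x² - 5x + 1) = 5/2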